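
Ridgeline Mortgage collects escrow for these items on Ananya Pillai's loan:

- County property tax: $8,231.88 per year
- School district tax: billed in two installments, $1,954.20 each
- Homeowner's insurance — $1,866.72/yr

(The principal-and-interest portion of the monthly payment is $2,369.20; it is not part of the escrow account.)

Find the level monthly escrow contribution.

County property tax — $8,231.88
School district tax — $1,954.20 × 2 = $3,908.40
Homeowner's insurance — $1,866.72
Yearly total = $8,231.88 + $3,908.40 + $1,866.72 = $14,007.00
Monthly = $14,007.00 ÷ 12 = $1,167.25

$1,167.25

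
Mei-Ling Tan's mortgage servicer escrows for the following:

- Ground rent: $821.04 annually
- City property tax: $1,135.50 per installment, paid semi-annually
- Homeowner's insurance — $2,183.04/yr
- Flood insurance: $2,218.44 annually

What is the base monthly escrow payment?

$624.46

Ground rent = $821.04
City property tax = $1,135.50 × 2 = $2,271.00
Homeowner's insurance = $2,183.04
Flood insurance = $2,218.44
Annual escrow total = $7,493.52
Monthly escrow = $7,493.52 ÷ 12 = $624.46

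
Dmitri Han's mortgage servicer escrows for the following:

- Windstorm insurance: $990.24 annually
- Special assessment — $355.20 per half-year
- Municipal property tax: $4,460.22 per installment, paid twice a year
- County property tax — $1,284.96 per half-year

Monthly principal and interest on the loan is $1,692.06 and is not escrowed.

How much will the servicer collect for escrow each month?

$1,099.25

Windstorm insurance = $990.24
Special assessment = $355.20 × 2 = $710.40
Municipal property tax = $4,460.22 × 2 = $8,920.44
County property tax = $1,284.96 × 2 = $2,569.92
Combined annual = $990.24 + $710.40 + $8,920.44 + $2,569.92 = $13,191.00
Monthly = $13,191.00 ÷ 12 = $1,099.25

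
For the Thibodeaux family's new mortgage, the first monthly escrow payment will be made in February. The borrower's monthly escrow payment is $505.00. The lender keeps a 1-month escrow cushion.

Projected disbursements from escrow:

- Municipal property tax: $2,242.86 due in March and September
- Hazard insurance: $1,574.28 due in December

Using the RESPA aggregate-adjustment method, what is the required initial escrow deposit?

Cushion = 1 × $505.00 = $505.00
Trial balance (start $0, +$505.00 each month, − disbursements):
  Feb: +$505.00 → $505.00
  Mar: +$505.00 − $2,242.86 → -$1,232.86
  Apr: +$505.00 → -$727.86
  May: +$505.00 → -$222.86
  Jun: +$505.00 → $282.14
  Jul: +$505.00 → $787.14
  Aug: +$505.00 → $1,292.14
  Sep: +$505.00 − $2,242.86 → -$445.72
  Oct: +$505.00 → $59.28
  Nov: +$505.00 → $564.28
  Dec: +$505.00 − $1,574.28 → -$505.00
  Jan: +$505.00 → $0.00
Lowest trial balance = -$1,232.86 (Mar)
Initial deposit = cushion − low point = $505.00 − (-$1,232.86) = $1,737.86

$1,737.86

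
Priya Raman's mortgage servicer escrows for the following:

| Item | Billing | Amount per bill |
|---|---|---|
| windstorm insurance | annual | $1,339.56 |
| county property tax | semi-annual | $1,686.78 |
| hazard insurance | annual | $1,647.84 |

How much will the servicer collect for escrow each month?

Windstorm insurance — $1,339.56/yr
County property tax — $1,686.78 × 2 = $3,373.56/yr
Hazard insurance — $1,647.84/yr
Combined annual = $1,339.56 + $3,373.56 + $1,647.84 = $6,360.96
Per month = $6,360.96 / 12 = $530.08

$530.08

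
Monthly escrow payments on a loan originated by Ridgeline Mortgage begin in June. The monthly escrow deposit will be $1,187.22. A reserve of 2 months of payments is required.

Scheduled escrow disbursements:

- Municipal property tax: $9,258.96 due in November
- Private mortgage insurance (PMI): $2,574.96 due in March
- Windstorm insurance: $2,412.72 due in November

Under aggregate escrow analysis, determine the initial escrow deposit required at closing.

$6,922.80

Cushion = 2 × $1,187.22 = $2,374.44
Trial balance (start $0, +$1,187.22 each month, − disbursements):
  Jun: +$1,187.22 → $1,187.22
  Jul: +$1,187.22 → $2,374.44
  Aug: +$1,187.22 → $3,561.66
  Sep: +$1,187.22 → $4,748.88
  Oct: +$1,187.22 → $5,936.10
  Nov: +$1,187.22 − $11,671.68 → -$4,548.36
  Dec: +$1,187.22 → -$3,361.14
  Jan: +$1,187.22 → -$2,173.92
  Feb: +$1,187.22 → -$986.70
  Mar: +$1,187.22 − $2,574.96 → -$2,374.44
  Apr: +$1,187.22 → -$1,187.22
  May: +$1,187.22 → $0.00
Lowest trial balance = -$4,548.36 (Nov)
Initial deposit = cushion − low point = $2,374.44 − (-$4,548.36) = $6,922.80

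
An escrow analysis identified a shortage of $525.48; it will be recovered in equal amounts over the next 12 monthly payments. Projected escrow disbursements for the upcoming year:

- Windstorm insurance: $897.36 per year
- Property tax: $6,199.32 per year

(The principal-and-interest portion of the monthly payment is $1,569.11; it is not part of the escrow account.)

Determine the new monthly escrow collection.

Windstorm insurance: $897.36 annually
Property tax: $6,199.32 annually
Total per year = $897.36 + $6,199.32 = $7,096.68
Base monthly escrow = $7,096.68 / 12 = $591.39
Shortage spread = $525.48 ÷ 12 = $43.79/mo
Adjusted monthly = $591.39 + $43.79 = $635.18

$635.18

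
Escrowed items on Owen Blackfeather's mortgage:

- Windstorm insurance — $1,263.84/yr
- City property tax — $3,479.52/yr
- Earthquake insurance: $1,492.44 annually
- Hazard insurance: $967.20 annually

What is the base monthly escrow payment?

$600.25

Windstorm insurance = $1,263.84 annually
City property tax = $3,479.52 annually
Earthquake insurance = $1,492.44 annually
Hazard insurance = $967.20 annually
Yearly total = $1,263.84 + $3,479.52 + $1,492.44 + $967.20 = $7,203.00
Per month = $7,203.00 ÷ 12 = $600.25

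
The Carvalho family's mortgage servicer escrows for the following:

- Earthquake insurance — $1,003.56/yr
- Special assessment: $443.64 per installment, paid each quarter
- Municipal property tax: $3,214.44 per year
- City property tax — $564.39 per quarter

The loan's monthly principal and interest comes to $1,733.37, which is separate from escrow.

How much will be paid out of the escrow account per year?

Earthquake insurance — $1,003.56
Special assessment — $443.64 × 4 = $1,774.56
Municipal property tax — $3,214.44
City property tax — $564.39 × 4 = $2,257.56
Annual escrow total = $1,003.56 + $1,774.56 + $3,214.44 + $2,257.56 = $8,250.12

$8,250.12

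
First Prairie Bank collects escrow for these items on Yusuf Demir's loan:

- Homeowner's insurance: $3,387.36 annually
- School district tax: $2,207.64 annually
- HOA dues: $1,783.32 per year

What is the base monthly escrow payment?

Homeowner's insurance = $3,387.36 annually
School district tax = $2,207.64 annually
HOA dues = $1,783.32 annually
Yearly total = $7,378.32
Monthly = $7,378.32 / 12 = $614.86

$614.86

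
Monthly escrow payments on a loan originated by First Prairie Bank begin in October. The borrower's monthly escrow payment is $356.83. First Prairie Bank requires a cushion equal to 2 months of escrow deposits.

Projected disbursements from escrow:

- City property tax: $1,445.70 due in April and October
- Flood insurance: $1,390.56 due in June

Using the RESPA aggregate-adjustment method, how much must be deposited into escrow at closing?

Cushion = 2 × $356.83 = $713.66
Trial balance (start $0, +$356.83 each month, − disbursements):
  Oct: +$356.83 − $1,445.70 → -$1,088.87
  Nov: +$356.83 → -$732.04
  Dec: +$356.83 → -$375.21
  Jan: +$356.83 → -$18.38
  Feb: +$356.83 → $338.45
  Mar: +$356.83 → $695.28
  Apr: +$356.83 − $1,445.70 → -$393.59
  May: +$356.83 → -$36.76
  Jun: +$356.83 − $1,390.56 → -$1,070.49
  Jul: +$356.83 → -$713.66
  Aug: +$356.83 → -$356.83
  Sep: +$356.83 → $0.00
Lowest trial balance = -$1,088.87 (Oct)
Initial deposit = cushion − low point = $713.66 − (-$1,088.87) = $1,802.53

$1,802.53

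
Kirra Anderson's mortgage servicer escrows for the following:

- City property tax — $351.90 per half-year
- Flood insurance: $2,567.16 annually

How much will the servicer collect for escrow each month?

$272.58

City property tax = $351.90 × 2 = $703.80 per year
Flood insurance = $2,567.16 per year
Combined annual = $3,270.96
Monthly escrow = $3,270.96 ÷ 12 = $272.58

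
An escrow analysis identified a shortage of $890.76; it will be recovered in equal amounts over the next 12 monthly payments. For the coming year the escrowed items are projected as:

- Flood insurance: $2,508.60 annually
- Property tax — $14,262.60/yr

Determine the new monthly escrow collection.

$1,471.83

Flood insurance — $2,508.60
Property tax — $14,262.60
Annual escrow total = $2,508.60 + $14,262.60 = $16,771.20
Monthly = $16,771.20 / 12 = $1,397.60
Shortage spread = $890.76 / 12 = $74.23/mo
Adjusted monthly = $1,397.60 + $74.23 = $1,471.83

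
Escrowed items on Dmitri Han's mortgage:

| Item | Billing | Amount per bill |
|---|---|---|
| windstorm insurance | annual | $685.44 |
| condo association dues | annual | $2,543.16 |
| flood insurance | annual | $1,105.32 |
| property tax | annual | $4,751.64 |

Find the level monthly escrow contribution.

$757.13

Windstorm insurance: $685.44 per year
Condo association dues: $2,543.16 per year
Flood insurance: $1,105.32 per year
Property tax: $4,751.64 per year
Annual escrow total = $685.44 + $2,543.16 + $1,105.32 + $4,751.64 = $9,085.56
Per month = $9,085.56 ÷ 12 = $757.13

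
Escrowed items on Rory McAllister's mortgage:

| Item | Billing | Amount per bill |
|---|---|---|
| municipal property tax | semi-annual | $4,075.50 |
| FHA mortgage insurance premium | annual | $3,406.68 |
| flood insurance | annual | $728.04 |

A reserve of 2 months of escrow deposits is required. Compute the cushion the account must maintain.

$2,047.62

Municipal property tax: $4,075.50 × 2 = $8,151.00
FHA mortgage insurance premium: $3,406.68
Flood insurance: $728.04
Combined annual = $8,151.00 + $3,406.68 + $728.04 = $12,285.72
Per month = $12,285.72 / 12 = $1,023.81
Cushion = 2 × $1,023.81 = $2,047.62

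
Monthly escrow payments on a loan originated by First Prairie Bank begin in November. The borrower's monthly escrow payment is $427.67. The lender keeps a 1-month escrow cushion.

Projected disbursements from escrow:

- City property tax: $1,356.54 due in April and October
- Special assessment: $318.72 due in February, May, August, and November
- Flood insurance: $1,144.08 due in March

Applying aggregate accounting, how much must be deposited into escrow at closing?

Cushion = 1 × $427.67 = $427.67
Trial balance (start $0, +$427.67 each month, − disbursements):
  Nov: +$427.67 − $318.72 → $108.95
  Dec: +$427.67 → $536.62
  Jan: +$427.67 → $964.29
  Feb: +$427.67 − $318.72 → $1,073.24
  Mar: +$427.67 − $1,144.08 → $356.83
  Apr: +$427.67 − $1,356.54 → -$572.04
  May: +$427.67 − $318.72 → -$463.09
  Jun: +$427.67 → -$35.42
  Jul: +$427.67 → $392.25
  Aug: +$427.67 − $318.72 → $501.20
  Sep: +$427.67 → $928.87
  Oct: +$427.67 − $1,356.54 → $0.00
Lowest trial balance = -$572.04 (Apr)
Initial deposit = cushion − low point = $427.67 − (-$572.04) = $999.71

$999.71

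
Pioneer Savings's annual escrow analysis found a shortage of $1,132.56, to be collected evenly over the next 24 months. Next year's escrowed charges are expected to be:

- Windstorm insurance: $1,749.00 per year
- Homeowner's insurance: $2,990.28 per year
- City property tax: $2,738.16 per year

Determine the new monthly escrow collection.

$670.31

Windstorm insurance: $1,749.00 annually
Homeowner's insurance: $2,990.28 annually
City property tax: $2,738.16 annually
Total per year = $7,477.44
Monthly escrow = $7,477.44 ÷ 12 = $623.12
Monthly shortage recovery: $1,132.56 ÷ 24 = $47.19
Adjusted monthly = $623.12 + $47.19 = $670.31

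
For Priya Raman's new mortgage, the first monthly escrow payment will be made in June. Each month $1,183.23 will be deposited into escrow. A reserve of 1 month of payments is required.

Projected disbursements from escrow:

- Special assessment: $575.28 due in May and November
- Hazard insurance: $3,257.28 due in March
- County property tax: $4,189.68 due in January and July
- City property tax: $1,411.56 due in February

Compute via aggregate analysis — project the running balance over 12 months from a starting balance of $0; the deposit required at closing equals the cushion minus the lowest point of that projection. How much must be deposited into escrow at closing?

Cushion = 1 × $1,183.23 = $1,183.23
Trial balance (start $0, +$1,183.23 each month, − disbursements):
  Jun: +$1,183.23 → $1,183.23
  Jul: +$1,183.23 − $4,189.68 → -$1,823.22
  Aug: +$1,183.23 → -$639.99
  Sep: +$1,183.23 → $543.24
  Oct: +$1,183.23 → $1,726.47
  Nov: +$1,183.23 − $575.28 → $2,334.42
  Dec: +$1,183.23 → $3,517.65
  Jan: +$1,183.23 − $4,189.68 → $511.20
  Feb: +$1,183.23 − $1,411.56 → $282.87
  Mar: +$1,183.23 − $3,257.28 → -$1,791.18
  Apr: +$1,183.23 → -$607.95
  May: +$1,183.23 − $575.28 → $0.00
Lowest trial balance = -$1,823.22 (Jul)
Initial deposit = cushion − low point = $1,183.23 − (-$1,823.22) = $3,006.45

$3,006.45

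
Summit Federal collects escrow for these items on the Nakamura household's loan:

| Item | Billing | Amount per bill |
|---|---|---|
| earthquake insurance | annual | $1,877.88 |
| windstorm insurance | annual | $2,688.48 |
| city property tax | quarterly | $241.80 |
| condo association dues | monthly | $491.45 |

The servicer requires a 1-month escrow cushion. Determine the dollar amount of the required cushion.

Earthquake insurance — $1,877.88/yr
Windstorm insurance — $2,688.48/yr
City property tax — $241.80 × 4 = $967.20/yr
Condo association dues — $491.45 × 12 = $5,897.40/yr
Annual escrow total = $11,430.96
Monthly = $11,430.96 / 12 = $952.58
Reserve = 1 × $952.58 = $952.58

$952.58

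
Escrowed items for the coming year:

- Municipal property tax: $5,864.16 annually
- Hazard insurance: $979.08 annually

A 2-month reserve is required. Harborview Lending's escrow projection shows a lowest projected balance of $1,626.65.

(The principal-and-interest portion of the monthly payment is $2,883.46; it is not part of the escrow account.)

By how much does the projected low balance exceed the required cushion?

$486.11

Municipal property tax — $5,864.16 per year
Hazard insurance — $979.08 per year
Total annual escrow = $6,843.24
Base monthly escrow = $6,843.24 ÷ 12 = $570.27
Required reserve = 2 × $570.27 = $1,140.54
Excess over cushion: $1,626.65 − $1,140.54 = $486.11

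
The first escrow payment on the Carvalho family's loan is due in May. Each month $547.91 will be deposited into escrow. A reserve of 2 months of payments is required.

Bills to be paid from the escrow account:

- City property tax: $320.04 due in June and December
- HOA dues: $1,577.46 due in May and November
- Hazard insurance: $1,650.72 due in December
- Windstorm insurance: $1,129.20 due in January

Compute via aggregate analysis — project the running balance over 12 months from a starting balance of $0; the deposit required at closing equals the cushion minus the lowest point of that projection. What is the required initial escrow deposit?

Cushion = 2 × $547.91 = $1,095.82
Trial balance (start $0, +$547.91 each month, − disbursements):
  May: +$547.91 − $1,577.46 → -$1,029.55
  Jun: +$547.91 − $320.04 → -$801.68
  Jul: +$547.91 → -$253.77
  Aug: +$547.91 → $294.14
  Sep: +$547.91 → $842.05
  Oct: +$547.91 → $1,389.96
  Nov: +$547.91 − $1,577.46 → $360.41
  Dec: +$547.91 − $1,970.76 → -$1,062.44
  Jan: +$547.91 − $1,129.20 → -$1,643.73
  Feb: +$547.91 → -$1,095.82
  Mar: +$547.91 → -$547.91
  Apr: +$547.91 → $0.00
Lowest trial balance = -$1,643.73 (Jan)
Initial deposit = cushion − low point = $1,095.82 − (-$1,643.73) = $2,739.55

$2,739.55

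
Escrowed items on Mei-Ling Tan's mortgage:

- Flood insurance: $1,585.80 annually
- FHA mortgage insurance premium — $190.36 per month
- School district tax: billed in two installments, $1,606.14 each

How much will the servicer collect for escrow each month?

Flood insurance — $1,585.80/yr
FHA mortgage insurance premium — $190.36 × 12 = $2,284.32/yr
School district tax — $1,606.14 × 2 = $3,212.28/yr
Combined annual = $1,585.80 + $2,284.32 + $3,212.28 = $7,082.40
Monthly = $7,082.40 / 12 = $590.20

$590.20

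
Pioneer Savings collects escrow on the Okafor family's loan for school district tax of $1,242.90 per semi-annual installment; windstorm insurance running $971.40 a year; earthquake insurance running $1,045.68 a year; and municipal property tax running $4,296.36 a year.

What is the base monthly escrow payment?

$733.27

School district tax: $1,242.90 × 2 = $2,485.80 annually
Windstorm insurance: $971.40 annually
Earthquake insurance: $1,045.68 annually
Municipal property tax: $4,296.36 annually
Yearly total = $2,485.80 + $971.40 + $1,045.68 + $4,296.36 = $8,799.24
Base monthly escrow = $8,799.24 / 12 = $733.27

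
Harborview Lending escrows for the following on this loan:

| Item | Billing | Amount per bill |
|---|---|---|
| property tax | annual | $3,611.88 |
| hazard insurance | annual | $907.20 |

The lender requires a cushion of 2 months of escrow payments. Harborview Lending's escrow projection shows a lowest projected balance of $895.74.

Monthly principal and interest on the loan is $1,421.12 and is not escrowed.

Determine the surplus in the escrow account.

$142.56

Property tax — $3,611.88 annually
Hazard insurance — $907.20 annually
Annual escrow total = $4,519.08
Base monthly escrow = $4,519.08 / 12 = $376.59
Required reserve = 2 × $376.59 = $753.18
Surplus = $895.74 − $753.18 = $142.56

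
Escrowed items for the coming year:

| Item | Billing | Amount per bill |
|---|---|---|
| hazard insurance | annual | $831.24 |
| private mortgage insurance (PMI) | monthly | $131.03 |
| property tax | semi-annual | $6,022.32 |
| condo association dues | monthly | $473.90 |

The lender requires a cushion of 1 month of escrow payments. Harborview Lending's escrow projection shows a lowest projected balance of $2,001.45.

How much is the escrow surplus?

$323.53

Hazard insurance: $831.24/yr
Private mortgage insurance (PMI): $131.03 × 12 = $1,572.36/yr
Property tax: $6,022.32 × 2 = $12,044.64/yr
Condo association dues: $473.90 × 12 = $5,686.80/yr
Combined annual = $20,135.04
Monthly = $20,135.04 / 12 = $1,677.92
Required cushion = 1 × $1,677.92 = $1,677.92
Surplus = $2,001.45 − $1,677.92 = $323.53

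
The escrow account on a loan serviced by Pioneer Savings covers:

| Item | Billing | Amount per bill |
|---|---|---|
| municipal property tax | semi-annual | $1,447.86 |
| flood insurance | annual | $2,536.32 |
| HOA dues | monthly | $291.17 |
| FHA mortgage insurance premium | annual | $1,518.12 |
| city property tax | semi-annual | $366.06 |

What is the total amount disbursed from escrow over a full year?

Municipal property tax = $1,447.86 × 2 = $2,895.72/yr
Flood insurance = $2,536.32/yr
HOA dues = $291.17 × 12 = $3,494.04/yr
FHA mortgage insurance premium = $1,518.12/yr
City property tax = $366.06 × 2 = $732.12/yr
Combined annual = $2,895.72 + $2,536.32 + $3,494.04 + $1,518.12 + $732.12 = $11,176.32

$11,176.32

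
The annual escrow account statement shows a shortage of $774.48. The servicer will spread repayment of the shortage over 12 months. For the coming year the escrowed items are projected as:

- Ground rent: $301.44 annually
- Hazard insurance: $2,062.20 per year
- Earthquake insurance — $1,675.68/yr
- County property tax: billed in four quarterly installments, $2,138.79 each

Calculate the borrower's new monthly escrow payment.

Ground rent = $301.44/yr
Hazard insurance = $2,062.20/yr
Earthquake insurance = $1,675.68/yr
County property tax = $2,138.79 × 4 = $8,555.16/yr
Annual escrow total = $12,594.48
Monthly escrow = $12,594.48 / 12 = $1,049.54
Shortage per month = $774.48 ÷ 12 = $64.54
Adjusted monthly = $1,049.54 + $64.54 = $1,114.08

$1,114.08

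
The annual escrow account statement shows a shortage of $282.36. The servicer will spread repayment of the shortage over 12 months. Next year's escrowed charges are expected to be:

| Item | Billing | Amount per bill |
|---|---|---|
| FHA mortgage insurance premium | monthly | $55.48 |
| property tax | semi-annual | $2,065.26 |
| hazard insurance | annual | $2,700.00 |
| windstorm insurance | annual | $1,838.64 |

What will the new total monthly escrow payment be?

$801.44

FHA mortgage insurance premium = $55.48 × 12 = $665.76 per year
Property tax = $2,065.26 × 2 = $4,130.52 per year
Hazard insurance = $2,700.00 per year
Windstorm insurance = $1,838.64 per year
Yearly total = $665.76 + $4,130.52 + $2,700.00 + $1,838.64 = $9,334.92
Per month = $9,334.92 ÷ 12 = $777.91
Shortage spread = $282.36 / 12 = $23.53/mo
Adjusted monthly = $777.91 + $23.53 = $801.44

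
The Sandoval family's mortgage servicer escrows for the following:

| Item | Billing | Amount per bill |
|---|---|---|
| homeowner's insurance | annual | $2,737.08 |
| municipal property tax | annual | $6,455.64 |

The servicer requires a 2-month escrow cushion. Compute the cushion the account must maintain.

Homeowner's insurance = $2,737.08/yr
Municipal property tax = $6,455.64/yr
Total per year = $9,192.72
Per month = $9,192.72 / 12 = $766.06
Cushion = 2 × $766.06 = $1,532.12

$1,532.12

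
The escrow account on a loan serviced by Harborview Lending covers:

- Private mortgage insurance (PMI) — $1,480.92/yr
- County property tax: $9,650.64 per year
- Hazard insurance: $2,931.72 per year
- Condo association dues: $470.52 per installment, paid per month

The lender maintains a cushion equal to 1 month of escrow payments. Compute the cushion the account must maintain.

Private mortgage insurance (PMI) = $1,480.92 annually
County property tax = $9,650.64 annually
Hazard insurance = $2,931.72 annually
Condo association dues = $470.52 × 12 = $5,646.24 annually
Total annual escrow = $1,480.92 + $9,650.64 + $2,931.72 + $5,646.24 = $19,709.52
Base monthly escrow = $19,709.52 ÷ 12 = $1,642.46
Cushion = 1 × $1,642.46 = $1,642.46

$1,642.46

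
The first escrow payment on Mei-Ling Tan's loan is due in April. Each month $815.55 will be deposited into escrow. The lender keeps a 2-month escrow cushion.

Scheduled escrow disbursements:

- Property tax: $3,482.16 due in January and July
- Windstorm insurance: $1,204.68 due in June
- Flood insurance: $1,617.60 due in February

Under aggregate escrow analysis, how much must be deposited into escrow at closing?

$3,055.74

Cushion = 2 × $815.55 = $1,631.10
Trial balance (start $0, +$815.55 each month, − disbursements):
  Apr: +$815.55 → $815.55
  May: +$815.55 → $1,631.10
  Jun: +$815.55 − $1,204.68 → $1,241.97
  Jul: +$815.55 − $3,482.16 → -$1,424.64
  Aug: +$815.55 → -$609.09
  Sep: +$815.55 → $206.46
  Oct: +$815.55 → $1,022.01
  Nov: +$815.55 → $1,837.56
  Dec: +$815.55 → $2,653.11
  Jan: +$815.55 − $3,482.16 → -$13.50
  Feb: +$815.55 − $1,617.60 → -$815.55
  Mar: +$815.55 → $0.00
Lowest trial balance = -$1,424.64 (Jul)
Initial deposit = cushion − low point = $1,631.10 − (-$1,424.64) = $3,055.74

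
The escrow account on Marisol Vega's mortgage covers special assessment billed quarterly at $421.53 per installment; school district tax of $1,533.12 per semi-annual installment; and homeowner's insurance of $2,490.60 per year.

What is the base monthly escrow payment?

Special assessment — $421.53 × 4 = $1,686.12 annually
School district tax — $1,533.12 × 2 = $3,066.24 annually
Homeowner's insurance — $2,490.60 annually
Combined annual = $7,242.96
Monthly escrow = $7,242.96 / 12 = $603.58

$603.58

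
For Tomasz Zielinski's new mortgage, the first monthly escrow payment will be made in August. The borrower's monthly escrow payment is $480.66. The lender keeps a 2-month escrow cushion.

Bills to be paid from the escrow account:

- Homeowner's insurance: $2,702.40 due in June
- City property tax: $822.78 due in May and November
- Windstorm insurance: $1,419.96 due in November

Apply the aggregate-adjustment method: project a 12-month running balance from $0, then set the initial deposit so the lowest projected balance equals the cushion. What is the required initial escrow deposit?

Cushion = 2 × $480.66 = $961.32
Trial balance (start $0, +$480.66 each month, − disbursements):
  Aug: +$480.66 → $480.66
  Sep: +$480.66 → $961.32
  Oct: +$480.66 → $1,441.98
  Nov: +$480.66 − $2,242.74 → -$320.10
  Dec: +$480.66 → $160.56
  Jan: +$480.66 → $641.22
  Feb: +$480.66 → $1,121.88
  Mar: +$480.66 → $1,602.54
  Apr: +$480.66 → $2,083.20
  May: +$480.66 − $822.78 → $1,741.08
  Jun: +$480.66 − $2,702.40 → -$480.66
  Jul: +$480.66 → $0.00
Lowest trial balance = -$480.66 (Jun)
Initial deposit = cushion − low point = $961.32 − (-$480.66) = $1,441.98

$1,441.98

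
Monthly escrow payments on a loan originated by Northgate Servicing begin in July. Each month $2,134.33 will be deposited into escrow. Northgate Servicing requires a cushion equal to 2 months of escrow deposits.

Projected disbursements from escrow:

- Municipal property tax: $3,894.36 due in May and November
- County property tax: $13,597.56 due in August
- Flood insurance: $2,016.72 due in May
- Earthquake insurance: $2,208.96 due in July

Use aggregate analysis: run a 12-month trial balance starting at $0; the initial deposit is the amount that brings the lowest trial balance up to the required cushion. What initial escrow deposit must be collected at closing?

$15,806.52

Cushion = 2 × $2,134.33 = $4,268.66
Trial balance (start $0, +$2,134.33 each month, − disbursements):
  Jul: +$2,134.33 − $2,208.96 → -$74.63
  Aug: +$2,134.33 − $13,597.56 → -$11,537.86
  Sep: +$2,134.33 → -$9,403.53
  Oct: +$2,134.33 → -$7,269.20
  Nov: +$2,134.33 − $3,894.36 → -$9,029.23
  Dec: +$2,134.33 → -$6,894.90
  Jan: +$2,134.33 → -$4,760.57
  Feb: +$2,134.33 → -$2,626.24
  Mar: +$2,134.33 → -$491.91
  Apr: +$2,134.33 → $1,642.42
  May: +$2,134.33 − $5,911.08 → -$2,134.33
  Jun: +$2,134.33 → $0.00
Lowest trial balance = -$11,537.86 (Aug)
Initial deposit = cushion − low point = $4,268.66 − (-$11,537.86) = $15,806.52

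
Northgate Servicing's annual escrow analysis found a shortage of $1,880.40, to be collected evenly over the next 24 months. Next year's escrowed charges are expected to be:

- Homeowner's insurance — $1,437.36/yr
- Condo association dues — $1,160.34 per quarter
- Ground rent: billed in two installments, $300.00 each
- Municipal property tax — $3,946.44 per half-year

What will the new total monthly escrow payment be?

Homeowner's insurance: $1,437.36
Condo association dues: $1,160.34 × 4 = $4,641.36
Ground rent: $300.00 × 2 = $600.00
Municipal property tax: $3,946.44 × 2 = $7,892.88
Combined annual = $1,437.36 + $4,641.36 + $600.00 + $7,892.88 = $14,571.60
Monthly escrow = $14,571.60 / 12 = $1,214.30
Monthly shortage recovery: $1,880.40 / 24 = $78.35
Adjusted monthly = $1,214.30 + $78.35 = $1,292.65

$1,292.65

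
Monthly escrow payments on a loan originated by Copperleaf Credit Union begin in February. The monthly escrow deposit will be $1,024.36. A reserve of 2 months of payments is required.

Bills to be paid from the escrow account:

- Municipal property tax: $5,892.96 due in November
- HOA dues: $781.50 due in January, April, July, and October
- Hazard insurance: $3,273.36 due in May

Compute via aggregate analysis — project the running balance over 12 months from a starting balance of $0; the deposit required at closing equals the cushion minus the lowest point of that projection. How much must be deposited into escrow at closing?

Cushion = 2 × $1,024.36 = $2,048.72
Trial balance (start $0, +$1,024.36 each month, − disbursements):
  Feb: +$1,024.36 → $1,024.36
  Mar: +$1,024.36 → $2,048.72
  Apr: +$1,024.36 − $781.50 → $2,291.58
  May: +$1,024.36 − $3,273.36 → $42.58
  Jun: +$1,024.36 → $1,066.94
  Jul: +$1,024.36 − $781.50 → $1,309.80
  Aug: +$1,024.36 → $2,334.16
  Sep: +$1,024.36 → $3,358.52
  Oct: +$1,024.36 − $781.50 → $3,601.38
  Nov: +$1,024.36 − $5,892.96 → -$1,267.22
  Dec: +$1,024.36 → -$242.86
  Jan: +$1,024.36 − $781.50 → $0.00
Lowest trial balance = -$1,267.22 (Nov)
Initial deposit = cushion − low point = $2,048.72 − (-$1,267.22) = $3,315.94

$3,315.94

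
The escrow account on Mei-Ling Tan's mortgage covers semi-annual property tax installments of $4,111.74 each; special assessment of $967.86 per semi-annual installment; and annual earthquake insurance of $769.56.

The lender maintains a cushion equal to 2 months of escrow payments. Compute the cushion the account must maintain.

$1,821.46

Property tax: $4,111.74 × 2 = $8,223.48 per year
Special assessment: $967.86 × 2 = $1,935.72 per year
Earthquake insurance: $769.56 per year
Total per year = $8,223.48 + $1,935.72 + $769.56 = $10,928.76
Monthly escrow = $10,928.76 / 12 = $910.73
Cushion = 2 × $910.73 = $1,821.46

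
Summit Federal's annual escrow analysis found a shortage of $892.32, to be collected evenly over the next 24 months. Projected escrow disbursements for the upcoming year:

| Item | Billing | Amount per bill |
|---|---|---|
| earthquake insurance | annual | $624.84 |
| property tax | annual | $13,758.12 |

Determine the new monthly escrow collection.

Earthquake insurance = $624.84 annually
Property tax = $13,758.12 annually
Yearly total = $624.84 + $13,758.12 = $14,382.96
Base monthly escrow = $14,382.96 ÷ 12 = $1,198.58
Shortage per month = $892.32 ÷ 24 = $37.18
New monthly escrow = $1,198.58 + $37.18 = $1,235.76

$1,235.76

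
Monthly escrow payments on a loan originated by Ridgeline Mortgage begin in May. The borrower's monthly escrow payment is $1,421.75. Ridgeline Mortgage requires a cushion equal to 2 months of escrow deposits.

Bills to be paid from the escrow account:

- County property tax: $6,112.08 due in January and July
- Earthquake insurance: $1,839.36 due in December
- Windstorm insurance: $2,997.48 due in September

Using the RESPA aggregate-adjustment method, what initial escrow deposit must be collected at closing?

Cushion = 2 × $1,421.75 = $2,843.50
Trial balance (start $0, +$1,421.75 each month, − disbursements):
  May: +$1,421.75 → $1,421.75
  Jun: +$1,421.75 → $2,843.50
  Jul: +$1,421.75 − $6,112.08 → -$1,846.83
  Aug: +$1,421.75 → -$425.08
  Sep: +$1,421.75 − $2,997.48 → -$2,000.81
  Oct: +$1,421.75 → -$579.06
  Nov: +$1,421.75 → $842.69
  Dec: +$1,421.75 − $1,839.36 → $425.08
  Jan: +$1,421.75 − $6,112.08 → -$4,265.25
  Feb: +$1,421.75 → -$2,843.50
  Mar: +$1,421.75 → -$1,421.75
  Apr: +$1,421.75 → $0.00
Lowest trial balance = -$4,265.25 (Jan)
Initial deposit = cushion − low point = $2,843.50 − (-$4,265.25) = $7,108.75

$7,108.75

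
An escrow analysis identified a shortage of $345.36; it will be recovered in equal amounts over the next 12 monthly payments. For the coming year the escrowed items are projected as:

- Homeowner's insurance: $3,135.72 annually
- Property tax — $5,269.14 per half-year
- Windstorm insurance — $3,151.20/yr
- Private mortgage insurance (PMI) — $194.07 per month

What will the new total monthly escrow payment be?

$1,624.95

Homeowner's insurance = $3,135.72 annually
Property tax = $5,269.14 × 2 = $10,538.28 annually
Windstorm insurance = $3,151.20 annually
Private mortgage insurance (PMI) = $194.07 × 12 = $2,328.84 annually
Total per year = $19,154.04
Monthly = $19,154.04 ÷ 12 = $1,596.17
Shortage spread = $345.36 ÷ 12 = $28.78/mo
Adjusted monthly = $1,596.17 + $28.78 = $1,624.95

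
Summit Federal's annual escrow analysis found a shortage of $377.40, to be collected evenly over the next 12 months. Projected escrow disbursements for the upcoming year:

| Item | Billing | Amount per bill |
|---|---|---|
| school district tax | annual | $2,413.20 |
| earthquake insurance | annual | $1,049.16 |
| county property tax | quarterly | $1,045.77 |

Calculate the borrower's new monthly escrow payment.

$668.57

School district tax: $2,413.20/yr
Earthquake insurance: $1,049.16/yr
County property tax: $1,045.77 × 4 = $4,183.08/yr
Total per year = $7,645.44
Monthly escrow = $7,645.44 ÷ 12 = $637.12
Shortage per month = $377.40 / 12 = $31.45
Adjusted monthly = $637.12 + $31.45 = $668.57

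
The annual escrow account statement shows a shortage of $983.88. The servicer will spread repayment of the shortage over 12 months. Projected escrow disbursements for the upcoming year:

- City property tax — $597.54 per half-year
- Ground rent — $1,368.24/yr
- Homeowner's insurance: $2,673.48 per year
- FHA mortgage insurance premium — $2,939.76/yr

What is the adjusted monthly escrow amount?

$763.37

City property tax — $597.54 × 2 = $1,195.08
Ground rent — $1,368.24
Homeowner's insurance — $2,673.48
FHA mortgage insurance premium — $2,939.76
Total annual escrow = $1,195.08 + $1,368.24 + $2,673.48 + $2,939.76 = $8,176.56
Per month = $8,176.56 / 12 = $681.38
Shortage spread = $983.88 / 12 = $81.99/mo
Adjusted monthly = $681.38 + $81.99 = $763.37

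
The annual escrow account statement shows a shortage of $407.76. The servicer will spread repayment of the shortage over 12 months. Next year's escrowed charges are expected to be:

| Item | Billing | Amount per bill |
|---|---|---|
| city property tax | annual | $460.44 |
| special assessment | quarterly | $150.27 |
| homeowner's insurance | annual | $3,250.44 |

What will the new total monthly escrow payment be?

City property tax — $460.44/yr
Special assessment — $150.27 × 4 = $601.08/yr
Homeowner's insurance — $3,250.44/yr
Combined annual = $4,311.96
Monthly = $4,311.96 / 12 = $359.33
Shortage spread = $407.76 / 12 = $33.98/mo
New monthly escrow = $359.33 + $33.98 = $393.31

$393.31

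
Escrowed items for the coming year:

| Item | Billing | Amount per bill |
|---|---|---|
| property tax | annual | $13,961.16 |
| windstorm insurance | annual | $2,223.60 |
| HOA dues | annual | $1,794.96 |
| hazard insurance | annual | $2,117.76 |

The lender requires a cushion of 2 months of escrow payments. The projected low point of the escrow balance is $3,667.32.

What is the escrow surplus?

Property tax = $13,961.16/yr
Windstorm insurance = $2,223.60/yr
HOA dues = $1,794.96/yr
Hazard insurance = $2,117.76/yr
Total annual escrow = $20,097.48
Monthly escrow = $20,097.48 / 12 = $1,674.79
Required cushion = 2 × $1,674.79 = $3,349.58
Surplus = $3,667.32 − $3,349.58 = $317.74

$317.74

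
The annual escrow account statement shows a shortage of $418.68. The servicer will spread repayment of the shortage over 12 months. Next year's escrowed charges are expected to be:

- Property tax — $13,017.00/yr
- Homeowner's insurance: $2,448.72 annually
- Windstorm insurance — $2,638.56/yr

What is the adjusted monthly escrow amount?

Property tax: $13,017.00
Homeowner's insurance: $2,448.72
Windstorm insurance: $2,638.56
Total annual escrow = $13,017.00 + $2,448.72 + $2,638.56 = $18,104.28
Base monthly escrow = $18,104.28 / 12 = $1,508.69
Monthly shortage recovery: $418.68 / 12 = $34.89
New monthly escrow = $1,508.69 + $34.89 = $1,543.58

$1,543.58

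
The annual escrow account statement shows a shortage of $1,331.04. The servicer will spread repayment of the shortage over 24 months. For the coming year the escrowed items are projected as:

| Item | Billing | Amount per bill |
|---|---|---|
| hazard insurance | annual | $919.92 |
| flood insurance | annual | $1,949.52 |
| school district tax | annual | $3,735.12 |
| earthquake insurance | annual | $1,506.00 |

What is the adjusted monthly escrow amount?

Hazard insurance = $919.92/yr
Flood insurance = $1,949.52/yr
School district tax = $3,735.12/yr
Earthquake insurance = $1,506.00/yr
Combined annual = $919.92 + $1,949.52 + $3,735.12 + $1,506.00 = $8,110.56
Per month = $8,110.56 ÷ 12 = $675.88
Shortage per month = $1,331.04 / 24 = $55.46
Adjusted monthly = $675.88 + $55.46 = $731.34

$731.34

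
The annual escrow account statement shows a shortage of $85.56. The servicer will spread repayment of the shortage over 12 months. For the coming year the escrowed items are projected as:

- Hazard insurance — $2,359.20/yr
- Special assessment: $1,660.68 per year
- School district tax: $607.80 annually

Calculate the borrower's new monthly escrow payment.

$392.77

Hazard insurance — $2,359.20 per year
Special assessment — $1,660.68 per year
School district tax — $607.80 per year
Combined annual = $2,359.20 + $1,660.68 + $607.80 = $4,627.68
Monthly escrow = $4,627.68 / 12 = $385.64
Monthly shortage recovery: $85.56 / 12 = $7.13
Adjusted monthly = $385.64 + $7.13 = $392.77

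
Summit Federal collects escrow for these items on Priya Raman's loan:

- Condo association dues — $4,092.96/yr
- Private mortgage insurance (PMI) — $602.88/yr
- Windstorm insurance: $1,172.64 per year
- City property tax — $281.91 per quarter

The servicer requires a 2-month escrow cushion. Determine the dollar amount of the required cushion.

Condo association dues = $4,092.96
Private mortgage insurance (PMI) = $602.88
Windstorm insurance = $1,172.64
City property tax = $281.91 × 4 = $1,127.64
Annual escrow total = $6,996.12
Per month = $6,996.12 / 12 = $583.01
Cushion = 2 × $583.01 = $1,166.02

$1,166.02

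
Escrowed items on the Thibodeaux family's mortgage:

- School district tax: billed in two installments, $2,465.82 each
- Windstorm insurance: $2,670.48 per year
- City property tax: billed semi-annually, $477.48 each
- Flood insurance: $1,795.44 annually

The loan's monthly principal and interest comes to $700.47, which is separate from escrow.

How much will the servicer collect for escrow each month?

School district tax: $2,465.82 × 2 = $4,931.64 per year
Windstorm insurance: $2,670.48 per year
City property tax: $477.48 × 2 = $954.96 per year
Flood insurance: $1,795.44 per year
Annual escrow total = $4,931.64 + $2,670.48 + $954.96 + $1,795.44 = $10,352.52
Monthly escrow = $10,352.52 / 12 = $862.71

$862.71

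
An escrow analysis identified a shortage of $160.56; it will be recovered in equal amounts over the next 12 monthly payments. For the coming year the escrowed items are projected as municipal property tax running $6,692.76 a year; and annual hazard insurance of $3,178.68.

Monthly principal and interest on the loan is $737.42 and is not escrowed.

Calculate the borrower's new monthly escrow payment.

Municipal property tax: $6,692.76 per year
Hazard insurance: $3,178.68 per year
Total per year = $9,871.44
Per month = $9,871.44 / 12 = $822.62
Monthly shortage recovery: $160.56 ÷ 12 = $13.38
Adjusted monthly = $822.62 + $13.38 = $836.00

$836.00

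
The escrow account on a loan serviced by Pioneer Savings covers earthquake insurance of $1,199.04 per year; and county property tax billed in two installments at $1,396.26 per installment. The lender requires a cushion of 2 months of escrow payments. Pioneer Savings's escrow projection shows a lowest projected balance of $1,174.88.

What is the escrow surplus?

Earthquake insurance — $1,199.04/yr
County property tax — $1,396.26 × 2 = $2,792.52/yr
Annual escrow total = $1,199.04 + $2,792.52 = $3,991.56
Monthly escrow = $3,991.56 ÷ 12 = $332.63
Cushion = 2 × $332.63 = $665.26
Surplus = $1,174.88 − $665.26 = $509.62

$509.62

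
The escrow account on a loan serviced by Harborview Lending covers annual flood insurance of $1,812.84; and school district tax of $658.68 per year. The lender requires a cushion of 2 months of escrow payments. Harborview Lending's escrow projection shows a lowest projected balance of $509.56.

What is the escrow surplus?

Flood insurance: $1,812.84 annually
School district tax: $658.68 annually
Yearly total = $2,471.52
Monthly escrow = $2,471.52 ÷ 12 = $205.96
Required reserve = 2 × $205.96 = $411.92
Surplus = $509.56 − $411.92 = $97.64

$97.64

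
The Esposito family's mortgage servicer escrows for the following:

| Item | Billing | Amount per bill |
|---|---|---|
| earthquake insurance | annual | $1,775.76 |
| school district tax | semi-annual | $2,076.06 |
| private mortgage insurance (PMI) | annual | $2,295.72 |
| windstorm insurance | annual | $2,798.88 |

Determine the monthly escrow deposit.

$918.54

Earthquake insurance — $1,775.76 annually
School district tax — $2,076.06 × 2 = $4,152.12 annually
Private mortgage insurance (PMI) — $2,295.72 annually
Windstorm insurance — $2,798.88 annually
Yearly total = $11,022.48
Monthly escrow = $11,022.48 / 12 = $918.54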